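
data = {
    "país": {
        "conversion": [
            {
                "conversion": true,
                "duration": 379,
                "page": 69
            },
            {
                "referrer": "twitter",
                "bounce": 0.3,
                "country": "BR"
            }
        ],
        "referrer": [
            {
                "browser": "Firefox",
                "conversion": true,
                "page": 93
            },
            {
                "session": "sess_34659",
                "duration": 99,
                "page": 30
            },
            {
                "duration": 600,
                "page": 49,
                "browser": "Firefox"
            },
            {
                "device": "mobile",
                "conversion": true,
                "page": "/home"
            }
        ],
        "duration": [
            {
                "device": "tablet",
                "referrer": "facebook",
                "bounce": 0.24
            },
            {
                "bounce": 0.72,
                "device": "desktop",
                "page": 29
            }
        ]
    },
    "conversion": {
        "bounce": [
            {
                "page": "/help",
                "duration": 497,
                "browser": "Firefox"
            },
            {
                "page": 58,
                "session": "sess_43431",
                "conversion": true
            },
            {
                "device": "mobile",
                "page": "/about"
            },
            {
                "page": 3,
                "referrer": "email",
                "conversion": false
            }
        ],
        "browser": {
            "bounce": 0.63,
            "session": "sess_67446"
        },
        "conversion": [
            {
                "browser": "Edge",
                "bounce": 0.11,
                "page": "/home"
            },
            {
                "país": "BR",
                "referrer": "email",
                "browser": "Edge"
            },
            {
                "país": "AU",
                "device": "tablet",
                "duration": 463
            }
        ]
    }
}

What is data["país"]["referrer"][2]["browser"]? "Firefox"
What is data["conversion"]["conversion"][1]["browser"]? "Edge"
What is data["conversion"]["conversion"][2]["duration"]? 463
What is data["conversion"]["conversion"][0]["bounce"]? 0.11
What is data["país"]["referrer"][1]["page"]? 30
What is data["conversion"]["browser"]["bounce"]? 0.63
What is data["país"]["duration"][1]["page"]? 29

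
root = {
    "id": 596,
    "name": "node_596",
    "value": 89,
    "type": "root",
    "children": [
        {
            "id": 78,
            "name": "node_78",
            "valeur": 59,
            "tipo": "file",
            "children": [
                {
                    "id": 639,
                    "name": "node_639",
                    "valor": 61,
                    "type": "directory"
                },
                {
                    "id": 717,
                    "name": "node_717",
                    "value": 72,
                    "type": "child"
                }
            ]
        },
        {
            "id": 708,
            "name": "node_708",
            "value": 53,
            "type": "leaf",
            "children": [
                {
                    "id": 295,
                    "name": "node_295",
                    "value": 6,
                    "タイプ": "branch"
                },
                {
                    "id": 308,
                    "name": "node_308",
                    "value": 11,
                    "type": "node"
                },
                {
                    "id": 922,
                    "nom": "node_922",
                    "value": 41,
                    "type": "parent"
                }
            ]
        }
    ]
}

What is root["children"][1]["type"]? "leaf"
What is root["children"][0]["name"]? "node_78"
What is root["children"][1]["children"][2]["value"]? 41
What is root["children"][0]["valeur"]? 59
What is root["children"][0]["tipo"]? "file"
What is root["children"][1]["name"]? "node_708"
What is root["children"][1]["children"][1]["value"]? 11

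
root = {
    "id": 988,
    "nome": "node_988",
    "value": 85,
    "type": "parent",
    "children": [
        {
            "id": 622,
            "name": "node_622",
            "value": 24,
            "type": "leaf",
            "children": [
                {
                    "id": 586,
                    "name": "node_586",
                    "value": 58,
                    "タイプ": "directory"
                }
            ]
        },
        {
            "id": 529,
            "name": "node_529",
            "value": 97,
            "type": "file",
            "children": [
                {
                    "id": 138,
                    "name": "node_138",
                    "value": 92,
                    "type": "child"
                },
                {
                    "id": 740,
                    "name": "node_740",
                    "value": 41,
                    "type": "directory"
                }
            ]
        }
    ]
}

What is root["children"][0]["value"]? 24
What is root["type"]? "parent"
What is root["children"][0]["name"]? "node_622"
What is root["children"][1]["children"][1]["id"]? 740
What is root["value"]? 85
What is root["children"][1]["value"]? 97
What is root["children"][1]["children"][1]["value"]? 41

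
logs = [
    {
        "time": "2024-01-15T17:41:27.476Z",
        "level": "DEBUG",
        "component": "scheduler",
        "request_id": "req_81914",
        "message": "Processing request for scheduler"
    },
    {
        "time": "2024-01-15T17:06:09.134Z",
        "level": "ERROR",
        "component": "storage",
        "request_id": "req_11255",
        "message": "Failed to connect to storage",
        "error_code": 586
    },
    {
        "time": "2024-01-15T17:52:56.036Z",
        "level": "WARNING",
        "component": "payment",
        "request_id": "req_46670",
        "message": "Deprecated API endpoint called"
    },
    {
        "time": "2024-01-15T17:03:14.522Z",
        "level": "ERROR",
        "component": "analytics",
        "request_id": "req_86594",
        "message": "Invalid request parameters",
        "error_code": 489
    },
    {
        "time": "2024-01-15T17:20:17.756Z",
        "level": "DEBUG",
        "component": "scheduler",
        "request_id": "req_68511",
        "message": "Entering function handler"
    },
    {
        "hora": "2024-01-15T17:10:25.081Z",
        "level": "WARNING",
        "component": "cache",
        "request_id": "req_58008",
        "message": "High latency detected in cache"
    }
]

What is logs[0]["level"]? "DEBUG"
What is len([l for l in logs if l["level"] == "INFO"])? 0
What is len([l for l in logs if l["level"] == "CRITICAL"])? 0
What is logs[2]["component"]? "payment"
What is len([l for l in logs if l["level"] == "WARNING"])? 2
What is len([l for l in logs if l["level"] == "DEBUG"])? 2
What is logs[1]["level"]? "ERROR"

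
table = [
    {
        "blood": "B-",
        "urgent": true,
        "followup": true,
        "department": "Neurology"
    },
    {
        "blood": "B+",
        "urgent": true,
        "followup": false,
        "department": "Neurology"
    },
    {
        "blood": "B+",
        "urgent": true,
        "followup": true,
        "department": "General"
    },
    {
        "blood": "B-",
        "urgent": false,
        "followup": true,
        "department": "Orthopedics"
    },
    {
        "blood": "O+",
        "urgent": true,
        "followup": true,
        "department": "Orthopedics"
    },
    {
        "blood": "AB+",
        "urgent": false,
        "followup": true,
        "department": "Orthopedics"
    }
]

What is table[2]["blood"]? "B+"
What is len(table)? 6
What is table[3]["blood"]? "B-"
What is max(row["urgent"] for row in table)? True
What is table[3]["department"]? "Orthopedics"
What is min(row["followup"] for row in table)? False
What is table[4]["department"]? "Orthopedics"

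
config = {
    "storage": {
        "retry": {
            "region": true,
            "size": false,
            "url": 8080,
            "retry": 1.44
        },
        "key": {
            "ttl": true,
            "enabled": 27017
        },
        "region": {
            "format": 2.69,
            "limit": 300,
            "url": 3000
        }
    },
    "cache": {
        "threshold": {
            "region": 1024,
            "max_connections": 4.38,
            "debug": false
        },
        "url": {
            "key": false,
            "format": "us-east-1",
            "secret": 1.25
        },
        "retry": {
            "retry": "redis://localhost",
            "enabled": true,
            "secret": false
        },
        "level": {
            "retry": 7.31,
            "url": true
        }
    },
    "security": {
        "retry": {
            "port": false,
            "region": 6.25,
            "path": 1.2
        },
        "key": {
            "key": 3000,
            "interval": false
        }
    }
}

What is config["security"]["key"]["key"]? 3000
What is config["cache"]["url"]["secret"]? 1.25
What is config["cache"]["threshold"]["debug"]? False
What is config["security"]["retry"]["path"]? 1.2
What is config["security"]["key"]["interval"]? False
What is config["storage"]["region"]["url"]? 3000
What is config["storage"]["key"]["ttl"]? True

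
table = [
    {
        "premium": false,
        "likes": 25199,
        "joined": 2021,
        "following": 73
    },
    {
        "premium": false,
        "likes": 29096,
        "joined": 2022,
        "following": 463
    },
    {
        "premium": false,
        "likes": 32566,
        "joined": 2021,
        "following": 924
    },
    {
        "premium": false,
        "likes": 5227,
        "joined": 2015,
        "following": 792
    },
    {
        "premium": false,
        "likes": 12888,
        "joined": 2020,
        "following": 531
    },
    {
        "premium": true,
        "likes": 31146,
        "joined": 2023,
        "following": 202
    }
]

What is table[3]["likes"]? 5227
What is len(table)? 6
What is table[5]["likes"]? 31146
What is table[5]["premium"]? True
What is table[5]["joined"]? 2023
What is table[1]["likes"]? 29096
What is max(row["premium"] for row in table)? True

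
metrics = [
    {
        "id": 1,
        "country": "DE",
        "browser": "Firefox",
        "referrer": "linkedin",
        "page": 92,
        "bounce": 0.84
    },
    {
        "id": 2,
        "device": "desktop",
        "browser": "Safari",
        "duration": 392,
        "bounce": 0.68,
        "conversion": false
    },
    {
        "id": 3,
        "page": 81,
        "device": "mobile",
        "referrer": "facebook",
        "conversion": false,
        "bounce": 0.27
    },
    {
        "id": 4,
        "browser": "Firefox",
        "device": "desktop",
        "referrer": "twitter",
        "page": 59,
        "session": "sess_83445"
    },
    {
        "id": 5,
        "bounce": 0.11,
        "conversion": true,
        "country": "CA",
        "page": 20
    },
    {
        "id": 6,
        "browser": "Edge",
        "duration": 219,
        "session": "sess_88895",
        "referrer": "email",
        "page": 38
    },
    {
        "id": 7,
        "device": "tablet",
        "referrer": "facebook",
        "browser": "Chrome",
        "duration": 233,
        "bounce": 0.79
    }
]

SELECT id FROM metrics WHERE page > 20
[1, 3, 4, 6]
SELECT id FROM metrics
[1, 2, 3, 4, 5, 6, 7]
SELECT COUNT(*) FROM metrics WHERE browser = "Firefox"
2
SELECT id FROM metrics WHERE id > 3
[4, 5, 6, 7]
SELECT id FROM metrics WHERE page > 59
[1, 3]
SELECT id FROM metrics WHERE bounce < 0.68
[3, 5]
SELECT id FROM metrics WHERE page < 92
[3, 4, 5, 6]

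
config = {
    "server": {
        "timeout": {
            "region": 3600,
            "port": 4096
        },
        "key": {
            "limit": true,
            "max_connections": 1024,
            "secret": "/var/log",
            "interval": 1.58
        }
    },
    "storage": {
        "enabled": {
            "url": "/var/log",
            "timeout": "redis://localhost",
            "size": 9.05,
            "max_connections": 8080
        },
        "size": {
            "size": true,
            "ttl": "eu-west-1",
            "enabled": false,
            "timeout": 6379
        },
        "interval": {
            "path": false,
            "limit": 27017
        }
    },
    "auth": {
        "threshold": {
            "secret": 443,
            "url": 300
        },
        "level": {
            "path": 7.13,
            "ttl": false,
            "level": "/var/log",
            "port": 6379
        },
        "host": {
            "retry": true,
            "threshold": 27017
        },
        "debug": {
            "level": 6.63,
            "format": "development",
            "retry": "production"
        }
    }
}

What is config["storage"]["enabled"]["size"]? 9.05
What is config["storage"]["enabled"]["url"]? "/var/log"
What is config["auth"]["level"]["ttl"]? False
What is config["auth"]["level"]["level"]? "/var/log"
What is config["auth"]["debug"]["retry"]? "production"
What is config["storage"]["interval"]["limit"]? 27017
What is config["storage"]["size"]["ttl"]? "eu-west-1"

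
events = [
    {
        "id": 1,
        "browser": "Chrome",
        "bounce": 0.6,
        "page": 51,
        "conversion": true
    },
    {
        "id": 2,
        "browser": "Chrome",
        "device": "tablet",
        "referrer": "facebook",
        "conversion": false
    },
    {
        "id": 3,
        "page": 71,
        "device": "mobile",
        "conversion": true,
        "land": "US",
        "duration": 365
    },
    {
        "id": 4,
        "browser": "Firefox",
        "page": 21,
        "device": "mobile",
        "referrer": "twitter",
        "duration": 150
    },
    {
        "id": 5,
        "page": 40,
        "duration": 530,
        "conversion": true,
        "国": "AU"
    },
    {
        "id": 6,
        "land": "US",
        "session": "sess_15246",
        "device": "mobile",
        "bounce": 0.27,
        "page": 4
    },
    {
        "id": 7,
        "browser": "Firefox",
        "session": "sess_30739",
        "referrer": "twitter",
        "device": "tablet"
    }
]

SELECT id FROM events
[1, 2, 3, 4, 5, 6, 7]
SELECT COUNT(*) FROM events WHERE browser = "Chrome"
2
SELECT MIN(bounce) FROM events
0.27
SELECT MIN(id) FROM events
1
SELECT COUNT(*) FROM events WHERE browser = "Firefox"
2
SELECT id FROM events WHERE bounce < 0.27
[]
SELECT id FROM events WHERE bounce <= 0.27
[6]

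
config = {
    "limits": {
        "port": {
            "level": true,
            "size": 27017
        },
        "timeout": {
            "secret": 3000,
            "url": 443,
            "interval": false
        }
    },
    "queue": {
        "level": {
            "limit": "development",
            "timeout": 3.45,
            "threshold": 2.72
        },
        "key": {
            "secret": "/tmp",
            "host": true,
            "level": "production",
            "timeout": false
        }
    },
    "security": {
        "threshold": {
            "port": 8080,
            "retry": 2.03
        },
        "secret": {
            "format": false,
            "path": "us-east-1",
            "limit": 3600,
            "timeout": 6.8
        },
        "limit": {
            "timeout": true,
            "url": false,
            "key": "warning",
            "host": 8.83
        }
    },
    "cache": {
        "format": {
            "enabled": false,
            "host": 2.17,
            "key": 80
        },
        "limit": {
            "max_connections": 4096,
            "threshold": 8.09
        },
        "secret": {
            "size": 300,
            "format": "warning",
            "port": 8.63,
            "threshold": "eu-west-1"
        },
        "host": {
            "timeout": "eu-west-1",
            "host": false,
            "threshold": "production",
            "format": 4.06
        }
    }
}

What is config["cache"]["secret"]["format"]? "warning"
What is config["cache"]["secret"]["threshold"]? "eu-west-1"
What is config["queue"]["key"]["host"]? True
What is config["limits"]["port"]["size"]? 27017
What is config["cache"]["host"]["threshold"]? "production"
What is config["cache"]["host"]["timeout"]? "eu-west-1"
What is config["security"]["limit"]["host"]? 8.83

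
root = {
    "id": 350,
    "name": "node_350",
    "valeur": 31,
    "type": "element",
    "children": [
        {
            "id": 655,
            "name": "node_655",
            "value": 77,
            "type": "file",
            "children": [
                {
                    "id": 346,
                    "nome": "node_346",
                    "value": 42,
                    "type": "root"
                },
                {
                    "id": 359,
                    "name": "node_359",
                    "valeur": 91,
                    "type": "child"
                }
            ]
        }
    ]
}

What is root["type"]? "element"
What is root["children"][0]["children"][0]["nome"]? "node_346"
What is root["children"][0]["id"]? 655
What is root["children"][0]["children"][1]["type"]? "child"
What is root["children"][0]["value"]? 77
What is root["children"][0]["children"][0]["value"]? 42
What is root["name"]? "node_350"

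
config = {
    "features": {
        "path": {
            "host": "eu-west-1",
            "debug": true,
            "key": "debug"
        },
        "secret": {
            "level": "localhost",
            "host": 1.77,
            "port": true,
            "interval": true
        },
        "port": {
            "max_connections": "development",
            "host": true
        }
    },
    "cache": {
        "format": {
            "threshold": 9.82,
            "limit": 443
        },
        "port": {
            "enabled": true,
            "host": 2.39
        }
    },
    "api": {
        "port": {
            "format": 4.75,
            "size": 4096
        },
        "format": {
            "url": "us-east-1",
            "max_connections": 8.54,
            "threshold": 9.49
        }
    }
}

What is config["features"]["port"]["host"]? True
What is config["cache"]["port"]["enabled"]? True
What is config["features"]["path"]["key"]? "debug"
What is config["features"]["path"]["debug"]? True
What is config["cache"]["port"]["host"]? 2.39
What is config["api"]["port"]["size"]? 4096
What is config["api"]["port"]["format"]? 4.75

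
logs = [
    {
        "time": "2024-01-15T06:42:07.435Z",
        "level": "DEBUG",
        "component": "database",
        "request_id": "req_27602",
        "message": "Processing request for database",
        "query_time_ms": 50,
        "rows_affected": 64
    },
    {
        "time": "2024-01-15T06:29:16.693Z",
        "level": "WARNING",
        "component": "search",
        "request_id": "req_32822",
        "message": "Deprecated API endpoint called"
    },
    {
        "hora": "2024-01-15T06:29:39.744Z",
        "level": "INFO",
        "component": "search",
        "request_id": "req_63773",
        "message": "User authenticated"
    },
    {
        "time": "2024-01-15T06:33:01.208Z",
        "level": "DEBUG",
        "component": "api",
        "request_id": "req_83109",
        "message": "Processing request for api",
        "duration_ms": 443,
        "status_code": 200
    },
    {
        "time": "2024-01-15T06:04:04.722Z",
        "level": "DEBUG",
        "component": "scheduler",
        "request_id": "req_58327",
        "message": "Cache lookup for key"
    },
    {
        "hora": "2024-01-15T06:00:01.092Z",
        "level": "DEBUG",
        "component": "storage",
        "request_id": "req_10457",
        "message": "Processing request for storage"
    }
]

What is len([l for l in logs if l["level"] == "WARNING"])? 1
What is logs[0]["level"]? "DEBUG"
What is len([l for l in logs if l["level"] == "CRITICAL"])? 0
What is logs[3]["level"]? "DEBUG"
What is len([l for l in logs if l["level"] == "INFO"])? 1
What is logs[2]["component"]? "search"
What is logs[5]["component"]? "storage"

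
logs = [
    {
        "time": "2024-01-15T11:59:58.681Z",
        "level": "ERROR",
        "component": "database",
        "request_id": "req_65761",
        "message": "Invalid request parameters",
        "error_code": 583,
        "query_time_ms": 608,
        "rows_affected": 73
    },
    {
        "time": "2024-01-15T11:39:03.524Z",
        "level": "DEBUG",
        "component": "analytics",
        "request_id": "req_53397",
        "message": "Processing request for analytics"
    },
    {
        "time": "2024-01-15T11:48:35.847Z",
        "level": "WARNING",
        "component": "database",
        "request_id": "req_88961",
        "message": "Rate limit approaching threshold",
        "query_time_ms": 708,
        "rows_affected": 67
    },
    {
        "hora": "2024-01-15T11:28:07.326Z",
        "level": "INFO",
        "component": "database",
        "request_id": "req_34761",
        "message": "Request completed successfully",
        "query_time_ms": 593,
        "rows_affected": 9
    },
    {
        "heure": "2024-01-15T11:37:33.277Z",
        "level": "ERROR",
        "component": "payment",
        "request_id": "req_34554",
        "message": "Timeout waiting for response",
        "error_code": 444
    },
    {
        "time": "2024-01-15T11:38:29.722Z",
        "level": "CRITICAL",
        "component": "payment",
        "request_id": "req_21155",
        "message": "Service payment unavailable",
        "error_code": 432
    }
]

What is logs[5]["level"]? "CRITICAL"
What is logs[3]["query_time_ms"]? 593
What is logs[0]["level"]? "ERROR"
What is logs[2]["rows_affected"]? 67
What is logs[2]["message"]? "Rate limit approaching threshold"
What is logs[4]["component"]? "payment"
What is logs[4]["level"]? "ERROR"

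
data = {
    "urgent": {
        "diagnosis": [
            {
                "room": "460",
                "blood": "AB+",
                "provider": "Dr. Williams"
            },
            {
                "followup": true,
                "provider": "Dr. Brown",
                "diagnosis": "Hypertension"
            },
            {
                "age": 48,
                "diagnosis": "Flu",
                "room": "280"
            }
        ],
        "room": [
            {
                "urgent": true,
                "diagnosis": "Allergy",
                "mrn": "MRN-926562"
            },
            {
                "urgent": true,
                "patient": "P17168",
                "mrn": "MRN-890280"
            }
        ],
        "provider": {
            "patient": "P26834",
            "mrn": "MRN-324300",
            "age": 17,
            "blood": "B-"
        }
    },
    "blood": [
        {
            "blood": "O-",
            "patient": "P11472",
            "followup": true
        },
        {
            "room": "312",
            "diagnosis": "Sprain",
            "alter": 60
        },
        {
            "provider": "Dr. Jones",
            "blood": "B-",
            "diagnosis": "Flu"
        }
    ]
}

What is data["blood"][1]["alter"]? 60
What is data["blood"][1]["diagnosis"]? "Sprain"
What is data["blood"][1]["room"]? "312"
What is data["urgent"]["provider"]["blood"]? "B-"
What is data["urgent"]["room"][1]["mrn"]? "MRN-890280"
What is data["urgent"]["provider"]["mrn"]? "MRN-324300"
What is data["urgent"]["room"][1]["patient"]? "P17168"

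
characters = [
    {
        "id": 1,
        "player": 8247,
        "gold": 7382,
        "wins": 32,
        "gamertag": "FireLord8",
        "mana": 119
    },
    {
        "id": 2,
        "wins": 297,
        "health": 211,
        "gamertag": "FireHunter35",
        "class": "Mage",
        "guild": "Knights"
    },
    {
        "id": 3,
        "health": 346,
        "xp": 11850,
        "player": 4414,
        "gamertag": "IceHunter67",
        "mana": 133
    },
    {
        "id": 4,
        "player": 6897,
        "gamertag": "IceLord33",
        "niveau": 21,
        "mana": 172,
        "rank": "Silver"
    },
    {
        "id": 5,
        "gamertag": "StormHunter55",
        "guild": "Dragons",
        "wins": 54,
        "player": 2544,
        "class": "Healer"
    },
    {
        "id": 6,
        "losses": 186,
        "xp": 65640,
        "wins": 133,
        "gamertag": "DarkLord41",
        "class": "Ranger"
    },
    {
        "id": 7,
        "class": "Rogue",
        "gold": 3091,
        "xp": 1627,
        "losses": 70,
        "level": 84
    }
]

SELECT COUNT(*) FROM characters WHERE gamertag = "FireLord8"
1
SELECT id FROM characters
[1, 2, 3, 4, 5, 6, 7]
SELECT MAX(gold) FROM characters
7382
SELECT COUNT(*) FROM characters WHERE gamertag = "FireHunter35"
1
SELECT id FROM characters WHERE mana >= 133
[3, 4]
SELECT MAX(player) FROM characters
8247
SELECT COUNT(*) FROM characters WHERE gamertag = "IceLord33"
1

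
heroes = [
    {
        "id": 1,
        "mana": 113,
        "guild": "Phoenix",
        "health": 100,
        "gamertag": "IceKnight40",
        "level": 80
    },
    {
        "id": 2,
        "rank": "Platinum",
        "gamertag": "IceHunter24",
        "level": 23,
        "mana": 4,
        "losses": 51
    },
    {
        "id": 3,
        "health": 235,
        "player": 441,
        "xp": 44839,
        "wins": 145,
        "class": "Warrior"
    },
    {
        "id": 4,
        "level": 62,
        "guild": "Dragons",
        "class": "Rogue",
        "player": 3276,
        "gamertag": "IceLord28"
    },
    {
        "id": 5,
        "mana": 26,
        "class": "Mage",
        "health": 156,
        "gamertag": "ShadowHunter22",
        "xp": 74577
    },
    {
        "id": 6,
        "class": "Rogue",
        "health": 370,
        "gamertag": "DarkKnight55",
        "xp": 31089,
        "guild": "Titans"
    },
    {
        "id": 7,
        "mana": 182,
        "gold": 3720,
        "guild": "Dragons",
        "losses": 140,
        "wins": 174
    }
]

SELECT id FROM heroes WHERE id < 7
[1, 2, 3, 4, 5, 6]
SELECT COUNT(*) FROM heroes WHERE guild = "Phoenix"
1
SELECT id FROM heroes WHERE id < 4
[1, 2, 3]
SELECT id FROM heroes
[1, 2, 3, 4, 5, 6, 7]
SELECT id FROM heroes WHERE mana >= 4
[1, 2, 5, 7]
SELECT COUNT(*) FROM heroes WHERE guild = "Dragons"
2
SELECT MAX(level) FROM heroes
80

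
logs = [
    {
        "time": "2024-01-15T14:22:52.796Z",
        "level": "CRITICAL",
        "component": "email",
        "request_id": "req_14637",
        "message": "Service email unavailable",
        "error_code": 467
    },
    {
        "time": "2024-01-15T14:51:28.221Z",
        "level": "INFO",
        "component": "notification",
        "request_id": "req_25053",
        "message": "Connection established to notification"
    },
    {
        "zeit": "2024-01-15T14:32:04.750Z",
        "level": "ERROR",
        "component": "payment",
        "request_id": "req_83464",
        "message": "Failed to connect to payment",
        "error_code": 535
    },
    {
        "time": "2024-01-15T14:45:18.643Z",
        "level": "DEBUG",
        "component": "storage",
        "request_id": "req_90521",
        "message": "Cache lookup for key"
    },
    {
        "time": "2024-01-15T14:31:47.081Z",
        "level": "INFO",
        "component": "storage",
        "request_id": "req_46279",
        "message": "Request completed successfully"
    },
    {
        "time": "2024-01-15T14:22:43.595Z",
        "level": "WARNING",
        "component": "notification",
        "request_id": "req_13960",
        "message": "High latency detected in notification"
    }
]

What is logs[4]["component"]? "storage"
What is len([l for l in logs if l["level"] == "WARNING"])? 1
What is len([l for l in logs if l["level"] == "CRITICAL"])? 1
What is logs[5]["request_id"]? "req_13960"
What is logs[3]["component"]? "storage"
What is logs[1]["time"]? "2024-01-15T14:51:28.221Z"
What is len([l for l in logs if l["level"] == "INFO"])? 2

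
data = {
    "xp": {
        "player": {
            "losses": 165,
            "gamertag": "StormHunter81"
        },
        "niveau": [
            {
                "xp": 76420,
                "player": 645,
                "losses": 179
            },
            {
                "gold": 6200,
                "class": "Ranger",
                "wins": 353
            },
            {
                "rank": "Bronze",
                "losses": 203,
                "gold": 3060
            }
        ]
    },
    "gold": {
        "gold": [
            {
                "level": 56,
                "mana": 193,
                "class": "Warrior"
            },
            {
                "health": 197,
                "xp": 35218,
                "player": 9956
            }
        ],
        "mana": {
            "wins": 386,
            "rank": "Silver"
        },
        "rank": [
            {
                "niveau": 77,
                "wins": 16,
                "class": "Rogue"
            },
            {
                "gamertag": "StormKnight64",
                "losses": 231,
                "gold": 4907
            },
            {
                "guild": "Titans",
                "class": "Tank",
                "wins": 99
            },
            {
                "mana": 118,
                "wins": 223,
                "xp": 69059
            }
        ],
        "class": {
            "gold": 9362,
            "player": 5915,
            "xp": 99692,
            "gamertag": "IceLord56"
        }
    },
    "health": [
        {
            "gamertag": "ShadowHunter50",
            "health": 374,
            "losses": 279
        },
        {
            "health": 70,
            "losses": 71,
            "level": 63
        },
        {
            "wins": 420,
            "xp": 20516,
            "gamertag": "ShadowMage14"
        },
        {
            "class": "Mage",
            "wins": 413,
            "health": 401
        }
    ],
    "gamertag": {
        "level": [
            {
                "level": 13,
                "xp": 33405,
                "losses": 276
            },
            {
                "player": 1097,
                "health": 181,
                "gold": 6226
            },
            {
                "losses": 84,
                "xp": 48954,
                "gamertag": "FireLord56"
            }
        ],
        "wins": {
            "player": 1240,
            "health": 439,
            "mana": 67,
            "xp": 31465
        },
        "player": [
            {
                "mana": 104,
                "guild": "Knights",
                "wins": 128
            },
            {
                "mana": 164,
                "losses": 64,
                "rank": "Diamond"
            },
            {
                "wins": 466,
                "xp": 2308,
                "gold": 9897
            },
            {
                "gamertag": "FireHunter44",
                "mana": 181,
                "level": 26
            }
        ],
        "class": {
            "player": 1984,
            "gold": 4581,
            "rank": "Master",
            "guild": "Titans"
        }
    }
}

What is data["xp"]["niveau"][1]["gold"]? 6200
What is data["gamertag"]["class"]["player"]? 1984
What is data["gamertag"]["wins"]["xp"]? 31465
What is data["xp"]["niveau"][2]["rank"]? "Bronze"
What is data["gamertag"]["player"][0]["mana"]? 104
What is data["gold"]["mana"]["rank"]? "Silver"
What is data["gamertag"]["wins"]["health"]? 439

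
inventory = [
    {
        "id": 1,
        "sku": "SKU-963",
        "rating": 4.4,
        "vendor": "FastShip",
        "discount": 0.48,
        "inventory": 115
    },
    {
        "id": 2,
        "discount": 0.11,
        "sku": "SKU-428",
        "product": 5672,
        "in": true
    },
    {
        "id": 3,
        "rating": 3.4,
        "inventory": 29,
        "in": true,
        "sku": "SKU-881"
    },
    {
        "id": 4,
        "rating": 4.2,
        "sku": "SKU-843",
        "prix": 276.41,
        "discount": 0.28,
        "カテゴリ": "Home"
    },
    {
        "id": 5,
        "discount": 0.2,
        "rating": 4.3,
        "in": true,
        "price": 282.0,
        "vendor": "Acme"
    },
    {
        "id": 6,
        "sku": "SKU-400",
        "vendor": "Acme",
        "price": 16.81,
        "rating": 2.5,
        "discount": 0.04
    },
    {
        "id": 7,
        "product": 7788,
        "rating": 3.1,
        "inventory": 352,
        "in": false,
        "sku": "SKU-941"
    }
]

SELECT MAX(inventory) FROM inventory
352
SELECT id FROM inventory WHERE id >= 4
[4, 5, 6, 7]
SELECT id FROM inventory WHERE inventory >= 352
[7]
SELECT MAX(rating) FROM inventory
4.4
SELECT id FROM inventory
[1, 2, 3, 4, 5, 6, 7]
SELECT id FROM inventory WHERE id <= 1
[1]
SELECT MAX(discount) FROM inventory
0.48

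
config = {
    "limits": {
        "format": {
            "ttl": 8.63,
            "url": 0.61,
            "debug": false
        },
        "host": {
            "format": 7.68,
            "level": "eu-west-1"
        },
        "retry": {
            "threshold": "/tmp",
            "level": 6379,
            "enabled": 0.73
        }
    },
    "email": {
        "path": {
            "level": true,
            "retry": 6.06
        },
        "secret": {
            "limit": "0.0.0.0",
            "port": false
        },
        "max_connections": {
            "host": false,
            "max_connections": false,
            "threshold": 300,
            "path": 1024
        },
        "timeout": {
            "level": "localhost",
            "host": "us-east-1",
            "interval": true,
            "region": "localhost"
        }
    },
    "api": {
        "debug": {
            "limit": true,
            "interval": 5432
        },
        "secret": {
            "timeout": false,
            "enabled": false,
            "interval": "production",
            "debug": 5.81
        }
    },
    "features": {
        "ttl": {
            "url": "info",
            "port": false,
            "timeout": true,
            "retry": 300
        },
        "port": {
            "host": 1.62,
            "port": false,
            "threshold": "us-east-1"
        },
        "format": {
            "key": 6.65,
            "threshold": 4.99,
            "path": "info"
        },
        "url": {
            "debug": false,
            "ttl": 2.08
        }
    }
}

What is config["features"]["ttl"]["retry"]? 300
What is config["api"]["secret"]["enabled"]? False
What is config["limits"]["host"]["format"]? 7.68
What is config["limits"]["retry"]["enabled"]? 0.73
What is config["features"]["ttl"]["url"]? "info"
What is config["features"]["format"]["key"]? 6.65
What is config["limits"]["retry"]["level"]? 6379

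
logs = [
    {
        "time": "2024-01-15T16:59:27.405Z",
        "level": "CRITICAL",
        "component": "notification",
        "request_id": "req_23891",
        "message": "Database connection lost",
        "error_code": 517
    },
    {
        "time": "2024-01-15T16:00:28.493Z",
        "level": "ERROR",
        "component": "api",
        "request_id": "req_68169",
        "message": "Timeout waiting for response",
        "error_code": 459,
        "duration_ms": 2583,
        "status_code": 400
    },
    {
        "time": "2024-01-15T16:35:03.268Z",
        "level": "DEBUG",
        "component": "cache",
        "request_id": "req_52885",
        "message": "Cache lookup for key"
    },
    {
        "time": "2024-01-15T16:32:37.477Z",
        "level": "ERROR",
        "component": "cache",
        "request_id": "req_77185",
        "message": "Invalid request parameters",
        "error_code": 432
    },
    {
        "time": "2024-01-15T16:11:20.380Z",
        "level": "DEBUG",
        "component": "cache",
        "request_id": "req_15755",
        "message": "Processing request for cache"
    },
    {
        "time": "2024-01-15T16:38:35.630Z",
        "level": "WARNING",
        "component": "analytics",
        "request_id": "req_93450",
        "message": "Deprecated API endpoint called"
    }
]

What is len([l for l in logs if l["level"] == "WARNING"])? 1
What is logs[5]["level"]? "WARNING"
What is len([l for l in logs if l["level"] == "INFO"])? 0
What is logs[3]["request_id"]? "req_77185"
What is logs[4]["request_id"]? "req_15755"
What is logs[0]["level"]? "CRITICAL"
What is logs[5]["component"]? "analytics"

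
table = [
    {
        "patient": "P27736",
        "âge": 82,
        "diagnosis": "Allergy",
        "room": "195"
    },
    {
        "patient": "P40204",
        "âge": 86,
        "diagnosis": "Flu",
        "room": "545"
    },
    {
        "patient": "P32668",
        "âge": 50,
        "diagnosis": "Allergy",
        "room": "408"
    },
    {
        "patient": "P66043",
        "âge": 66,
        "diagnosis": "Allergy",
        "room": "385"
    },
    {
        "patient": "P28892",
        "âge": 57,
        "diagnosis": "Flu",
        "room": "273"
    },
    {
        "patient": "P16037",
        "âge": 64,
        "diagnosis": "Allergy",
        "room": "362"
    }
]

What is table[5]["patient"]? "P16037"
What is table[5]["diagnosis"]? "Allergy"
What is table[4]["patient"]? "P28892"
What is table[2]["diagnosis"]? "Allergy"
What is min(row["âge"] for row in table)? 50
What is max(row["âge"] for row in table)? 86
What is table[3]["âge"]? 66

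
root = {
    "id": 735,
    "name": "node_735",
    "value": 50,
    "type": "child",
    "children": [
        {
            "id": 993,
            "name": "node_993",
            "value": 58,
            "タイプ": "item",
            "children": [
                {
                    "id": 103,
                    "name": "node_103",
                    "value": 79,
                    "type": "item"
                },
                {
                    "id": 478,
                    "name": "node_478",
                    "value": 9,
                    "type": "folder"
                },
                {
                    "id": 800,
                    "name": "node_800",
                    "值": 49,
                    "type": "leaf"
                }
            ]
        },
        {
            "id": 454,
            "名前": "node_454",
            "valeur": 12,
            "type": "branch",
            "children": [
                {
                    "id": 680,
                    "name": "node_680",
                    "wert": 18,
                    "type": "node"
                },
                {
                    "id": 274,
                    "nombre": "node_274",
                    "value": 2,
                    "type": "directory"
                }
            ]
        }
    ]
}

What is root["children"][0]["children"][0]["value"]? 79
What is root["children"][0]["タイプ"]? "item"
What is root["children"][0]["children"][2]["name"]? "node_800"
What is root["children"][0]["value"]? 58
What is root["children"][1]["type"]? "branch"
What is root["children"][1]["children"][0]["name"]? "node_680"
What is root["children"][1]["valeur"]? 12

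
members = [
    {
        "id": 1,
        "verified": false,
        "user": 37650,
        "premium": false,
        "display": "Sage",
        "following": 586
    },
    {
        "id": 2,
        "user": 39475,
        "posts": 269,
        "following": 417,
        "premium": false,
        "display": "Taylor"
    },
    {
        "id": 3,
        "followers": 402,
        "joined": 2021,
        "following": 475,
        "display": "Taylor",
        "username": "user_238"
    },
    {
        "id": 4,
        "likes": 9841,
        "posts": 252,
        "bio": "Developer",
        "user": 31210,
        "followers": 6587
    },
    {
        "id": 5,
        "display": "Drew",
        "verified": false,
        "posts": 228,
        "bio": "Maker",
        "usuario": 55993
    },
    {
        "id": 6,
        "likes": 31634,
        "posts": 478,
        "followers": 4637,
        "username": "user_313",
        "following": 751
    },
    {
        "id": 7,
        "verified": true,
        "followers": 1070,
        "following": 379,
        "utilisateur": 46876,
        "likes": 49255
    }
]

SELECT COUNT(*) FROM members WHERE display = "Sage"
1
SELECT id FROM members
[1, 2, 3, 4, 5, 6, 7]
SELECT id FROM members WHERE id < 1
[]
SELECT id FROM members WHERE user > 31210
[1, 2]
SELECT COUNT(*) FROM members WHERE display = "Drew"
1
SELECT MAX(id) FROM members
7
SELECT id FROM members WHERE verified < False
[]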